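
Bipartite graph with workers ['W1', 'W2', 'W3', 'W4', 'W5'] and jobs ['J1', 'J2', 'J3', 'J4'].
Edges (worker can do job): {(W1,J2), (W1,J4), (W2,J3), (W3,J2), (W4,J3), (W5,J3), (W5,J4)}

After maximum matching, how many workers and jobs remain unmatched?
Unmatched: 2 workers, 1 jobs

Maximum matching size: 3
Workers: 5 total, 3 matched, 2 unmatched
Jobs: 4 total, 3 matched, 1 unmatched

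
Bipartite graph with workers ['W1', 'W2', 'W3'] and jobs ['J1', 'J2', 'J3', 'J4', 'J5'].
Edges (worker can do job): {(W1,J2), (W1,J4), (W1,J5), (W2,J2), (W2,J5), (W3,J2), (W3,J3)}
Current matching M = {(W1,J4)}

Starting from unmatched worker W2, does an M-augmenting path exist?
Yes: W2 → J5

An M-augmenting path alternates non-matching / matching edges, starting and ending at unmatched vertices.
Path: W2 → J5
(J5 is unmatched in M, so the path is augmenting.)
Flipping edges along this path would increase |M| from 1 to 2.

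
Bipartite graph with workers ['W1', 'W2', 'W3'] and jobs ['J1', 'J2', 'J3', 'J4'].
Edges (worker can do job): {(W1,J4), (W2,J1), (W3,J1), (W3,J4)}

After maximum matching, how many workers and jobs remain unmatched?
Unmatched: 1 workers, 2 jobs

Maximum matching size: 2
Workers: 3 total, 2 matched, 1 unmatched
Jobs: 4 total, 2 matched, 2 unmatched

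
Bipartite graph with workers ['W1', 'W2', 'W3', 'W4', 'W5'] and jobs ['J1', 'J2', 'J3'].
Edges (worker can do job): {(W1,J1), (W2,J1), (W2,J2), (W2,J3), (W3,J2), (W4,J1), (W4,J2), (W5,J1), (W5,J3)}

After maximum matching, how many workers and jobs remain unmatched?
Unmatched: 2 workers, 0 jobs

Maximum matching size: 3
Workers: 5 total, 3 matched, 2 unmatched
Jobs: 3 total, 3 matched, 0 unmatched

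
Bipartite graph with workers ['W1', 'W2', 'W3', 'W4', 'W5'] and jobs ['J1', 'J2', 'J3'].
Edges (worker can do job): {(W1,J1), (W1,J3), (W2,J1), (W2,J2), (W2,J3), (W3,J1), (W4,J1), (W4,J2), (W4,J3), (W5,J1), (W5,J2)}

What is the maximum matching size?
Maximum matching size = 3

Maximum matching: {(W3,J1), (W4,J3), (W5,J2)}
Size: 3

This assigns 3 workers to 3 distinct jobs.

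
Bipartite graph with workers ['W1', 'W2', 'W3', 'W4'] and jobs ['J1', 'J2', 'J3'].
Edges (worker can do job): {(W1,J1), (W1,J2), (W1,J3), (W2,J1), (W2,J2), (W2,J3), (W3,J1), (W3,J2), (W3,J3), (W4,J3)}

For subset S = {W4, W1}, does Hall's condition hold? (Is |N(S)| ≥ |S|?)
Yes: |N(S)| = 3, |S| = 2

Subset S = {W4, W1}
Neighbors N(S) = {J1, J2, J3}

|N(S)| = 3, |S| = 2
Hall's condition: |N(S)| ≥ |S| is satisfied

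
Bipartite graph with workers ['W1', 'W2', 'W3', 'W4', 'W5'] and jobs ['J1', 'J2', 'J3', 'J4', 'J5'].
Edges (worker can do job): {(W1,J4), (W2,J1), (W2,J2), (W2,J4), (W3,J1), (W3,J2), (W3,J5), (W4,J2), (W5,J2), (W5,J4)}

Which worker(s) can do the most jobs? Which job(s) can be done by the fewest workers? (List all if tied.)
Most versatile: W2, W3 (3 jobs); Least covered: J3 (0 workers)

Worker degrees (jobs they can do): W1:1, W2:3, W3:3, W4:1, W5:2
Job degrees (workers who can do it): J1:2, J2:4, J3:0, J4:3, J5:1

Maximum worker degree is 3, achieved by: W2, W3
Minimum job degree is 0, achieved by: J3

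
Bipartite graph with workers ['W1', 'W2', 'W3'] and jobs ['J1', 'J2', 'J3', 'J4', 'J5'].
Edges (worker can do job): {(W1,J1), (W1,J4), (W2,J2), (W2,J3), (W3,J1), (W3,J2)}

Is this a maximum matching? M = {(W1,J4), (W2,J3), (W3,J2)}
Yes, size 3 is maximum

Proposed matching has size 3.
Maximum matching size for this graph: 3.

This is a maximum matching.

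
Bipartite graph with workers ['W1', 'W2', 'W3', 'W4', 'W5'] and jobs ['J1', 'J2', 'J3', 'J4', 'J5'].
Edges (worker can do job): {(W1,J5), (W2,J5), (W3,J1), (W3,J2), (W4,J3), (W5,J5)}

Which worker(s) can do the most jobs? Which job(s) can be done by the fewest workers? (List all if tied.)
Most versatile: W3 (2 jobs); Least covered: J4 (0 workers)

Worker degrees (jobs they can do): W1:1, W2:1, W3:2, W4:1, W5:1
Job degrees (workers who can do it): J1:1, J2:1, J3:1, J4:0, J5:3

Maximum worker degree is 2, achieved by: W3
Minimum job degree is 0, achieved by: J4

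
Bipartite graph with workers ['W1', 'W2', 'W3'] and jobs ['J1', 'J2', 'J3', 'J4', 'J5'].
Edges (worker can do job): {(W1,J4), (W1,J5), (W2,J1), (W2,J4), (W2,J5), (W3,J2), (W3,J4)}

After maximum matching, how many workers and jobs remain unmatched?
Unmatched: 0 workers, 2 jobs

Maximum matching size: 3
Workers: 3 total, 3 matched, 0 unmatched
Jobs: 5 total, 3 matched, 2 unmatched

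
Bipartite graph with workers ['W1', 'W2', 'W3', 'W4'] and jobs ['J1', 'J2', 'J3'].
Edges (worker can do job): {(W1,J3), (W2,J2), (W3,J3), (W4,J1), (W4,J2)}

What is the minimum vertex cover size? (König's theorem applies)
Minimum vertex cover size = 3

By König's theorem: in bipartite graphs,
min vertex cover = max matching = 3

Maximum matching has size 3, so minimum vertex cover also has size 3.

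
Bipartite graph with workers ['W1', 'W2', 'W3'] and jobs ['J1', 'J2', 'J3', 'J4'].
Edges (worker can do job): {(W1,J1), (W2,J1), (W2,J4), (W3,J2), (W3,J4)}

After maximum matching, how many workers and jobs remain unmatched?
Unmatched: 0 workers, 1 jobs

Maximum matching size: 3
Workers: 3 total, 3 matched, 0 unmatched
Jobs: 4 total, 3 matched, 1 unmatched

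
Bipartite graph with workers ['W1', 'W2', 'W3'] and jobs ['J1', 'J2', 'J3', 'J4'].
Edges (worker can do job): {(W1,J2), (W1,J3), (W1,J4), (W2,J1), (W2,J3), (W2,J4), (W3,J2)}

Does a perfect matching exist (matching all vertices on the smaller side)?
Yes, perfect matching exists (size 3)

Perfect matching: {(W1,J3), (W2,J4), (W3,J2)}
All 3 vertices on the smaller side are matched.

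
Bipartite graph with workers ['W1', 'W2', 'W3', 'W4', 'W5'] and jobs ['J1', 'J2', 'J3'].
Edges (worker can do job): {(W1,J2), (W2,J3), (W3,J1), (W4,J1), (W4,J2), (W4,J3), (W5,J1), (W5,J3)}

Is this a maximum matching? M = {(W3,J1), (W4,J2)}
No, size 2 is not maximum

Proposed matching has size 2.
Maximum matching size for this graph: 3.

This is NOT maximum - can be improved to size 3.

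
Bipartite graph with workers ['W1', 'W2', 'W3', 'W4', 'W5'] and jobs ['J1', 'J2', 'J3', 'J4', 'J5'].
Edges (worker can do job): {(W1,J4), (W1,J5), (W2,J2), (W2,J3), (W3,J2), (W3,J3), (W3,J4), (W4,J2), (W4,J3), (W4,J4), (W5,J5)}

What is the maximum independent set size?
Maximum independent set = 6

By König's theorem:
- Min vertex cover = Max matching = 4
- Max independent set = Total vertices - Min vertex cover
- Max independent set = 10 - 4 = 6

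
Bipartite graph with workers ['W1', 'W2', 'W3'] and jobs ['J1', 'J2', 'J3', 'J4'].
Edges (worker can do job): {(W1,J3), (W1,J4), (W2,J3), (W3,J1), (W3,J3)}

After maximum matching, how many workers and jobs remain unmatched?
Unmatched: 0 workers, 1 jobs

Maximum matching size: 3
Workers: 3 total, 3 matched, 0 unmatched
Jobs: 4 total, 3 matched, 1 unmatched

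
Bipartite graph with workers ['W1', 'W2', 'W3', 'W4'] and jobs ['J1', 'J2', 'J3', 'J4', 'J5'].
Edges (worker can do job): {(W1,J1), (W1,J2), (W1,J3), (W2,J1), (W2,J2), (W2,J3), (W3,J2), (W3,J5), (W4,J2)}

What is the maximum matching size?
Maximum matching size = 4

Maximum matching: {(W1,J3), (W2,J1), (W3,J5), (W4,J2)}
Size: 4

This assigns 4 workers to 4 distinct jobs.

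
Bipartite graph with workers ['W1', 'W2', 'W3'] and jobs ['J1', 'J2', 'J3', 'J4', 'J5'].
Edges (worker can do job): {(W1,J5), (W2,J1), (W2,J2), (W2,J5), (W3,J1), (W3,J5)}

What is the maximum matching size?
Maximum matching size = 3

Maximum matching: {(W1,J5), (W2,J2), (W3,J1)}
Size: 3

This assigns 3 workers to 3 distinct jobs.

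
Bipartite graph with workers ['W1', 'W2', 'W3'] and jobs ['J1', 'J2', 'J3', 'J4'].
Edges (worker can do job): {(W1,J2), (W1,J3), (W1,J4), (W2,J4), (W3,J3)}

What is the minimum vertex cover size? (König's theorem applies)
Minimum vertex cover size = 3

By König's theorem: in bipartite graphs,
min vertex cover = max matching = 3

Maximum matching has size 3, so minimum vertex cover also has size 3.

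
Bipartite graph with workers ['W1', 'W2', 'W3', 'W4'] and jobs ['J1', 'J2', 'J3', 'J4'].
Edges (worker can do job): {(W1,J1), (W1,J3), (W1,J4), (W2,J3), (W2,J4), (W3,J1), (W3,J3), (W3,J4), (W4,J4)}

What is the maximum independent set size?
Maximum independent set = 5

By König's theorem:
- Min vertex cover = Max matching = 3
- Max independent set = Total vertices - Min vertex cover
- Max independent set = 8 - 3 = 5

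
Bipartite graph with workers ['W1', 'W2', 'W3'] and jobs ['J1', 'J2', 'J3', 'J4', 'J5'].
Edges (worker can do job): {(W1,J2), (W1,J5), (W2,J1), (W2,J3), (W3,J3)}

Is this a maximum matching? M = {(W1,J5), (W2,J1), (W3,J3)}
Yes, size 3 is maximum

Proposed matching has size 3.
Maximum matching size for this graph: 3.

This is a maximum matching.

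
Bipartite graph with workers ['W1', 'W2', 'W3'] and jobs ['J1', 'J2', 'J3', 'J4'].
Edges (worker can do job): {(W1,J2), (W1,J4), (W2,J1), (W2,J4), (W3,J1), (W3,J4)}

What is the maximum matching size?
Maximum matching size = 3

Maximum matching: {(W1,J2), (W2,J1), (W3,J4)}
Size: 3

This assigns 3 workers to 3 distinct jobs.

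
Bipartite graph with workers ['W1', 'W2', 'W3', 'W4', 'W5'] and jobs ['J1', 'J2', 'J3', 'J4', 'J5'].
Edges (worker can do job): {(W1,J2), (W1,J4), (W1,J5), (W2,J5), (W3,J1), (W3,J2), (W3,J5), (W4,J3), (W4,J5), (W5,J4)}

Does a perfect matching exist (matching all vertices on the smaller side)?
Yes, perfect matching exists (size 5)

Perfect matching: {(W1,J2), (W2,J5), (W3,J1), (W4,J3), (W5,J4)}
All 5 vertices on the smaller side are matched.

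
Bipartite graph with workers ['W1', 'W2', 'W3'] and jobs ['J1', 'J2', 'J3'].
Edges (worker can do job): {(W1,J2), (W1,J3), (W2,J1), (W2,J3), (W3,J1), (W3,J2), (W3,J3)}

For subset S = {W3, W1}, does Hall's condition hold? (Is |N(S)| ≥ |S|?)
Yes: |N(S)| = 3, |S| = 2

Subset S = {W3, W1}
Neighbors N(S) = {J1, J2, J3}

|N(S)| = 3, |S| = 2
Hall's condition: |N(S)| ≥ |S| is satisfied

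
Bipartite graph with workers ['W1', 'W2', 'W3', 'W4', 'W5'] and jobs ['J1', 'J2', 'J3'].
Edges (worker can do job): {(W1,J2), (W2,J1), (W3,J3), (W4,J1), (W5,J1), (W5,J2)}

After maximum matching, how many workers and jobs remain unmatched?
Unmatched: 2 workers, 0 jobs

Maximum matching size: 3
Workers: 5 total, 3 matched, 2 unmatched
Jobs: 3 total, 3 matched, 0 unmatched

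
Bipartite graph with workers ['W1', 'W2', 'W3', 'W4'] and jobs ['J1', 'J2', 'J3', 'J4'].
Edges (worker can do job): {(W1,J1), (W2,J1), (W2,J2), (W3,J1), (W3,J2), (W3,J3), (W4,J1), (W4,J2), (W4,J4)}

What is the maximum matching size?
Maximum matching size = 4

Maximum matching: {(W1,J1), (W2,J2), (W3,J3), (W4,J4)}
Size: 4

This assigns 4 workers to 4 distinct jobs.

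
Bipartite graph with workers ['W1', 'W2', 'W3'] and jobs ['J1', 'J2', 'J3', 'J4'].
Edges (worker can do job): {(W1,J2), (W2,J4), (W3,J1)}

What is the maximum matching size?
Maximum matching size = 3

Maximum matching: {(W1,J2), (W2,J4), (W3,J1)}
Size: 3

This assigns 3 workers to 3 distinct jobs.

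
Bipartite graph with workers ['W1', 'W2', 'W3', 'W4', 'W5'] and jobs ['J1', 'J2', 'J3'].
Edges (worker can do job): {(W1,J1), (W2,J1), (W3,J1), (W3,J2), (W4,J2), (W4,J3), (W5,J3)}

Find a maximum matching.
Matching: {(W1,J1), (W3,J2), (W5,J3)}

Maximum matching (size 3):
  W1 → J1
  W3 → J2
  W5 → J3

Each worker is assigned to at most one job, and each job to at most one worker.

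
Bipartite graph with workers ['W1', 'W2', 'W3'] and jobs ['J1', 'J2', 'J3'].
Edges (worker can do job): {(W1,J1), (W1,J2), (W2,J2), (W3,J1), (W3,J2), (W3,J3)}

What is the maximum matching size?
Maximum matching size = 3

Maximum matching: {(W1,J1), (W2,J2), (W3,J3)}
Size: 3

This assigns 3 workers to 3 distinct jobs.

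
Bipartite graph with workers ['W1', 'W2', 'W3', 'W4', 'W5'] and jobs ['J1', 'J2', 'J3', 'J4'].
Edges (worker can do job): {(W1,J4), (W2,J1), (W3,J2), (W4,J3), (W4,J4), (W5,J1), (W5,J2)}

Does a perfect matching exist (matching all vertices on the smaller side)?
Yes, perfect matching exists (size 4)

Perfect matching: {(W1,J4), (W3,J2), (W4,J3), (W5,J1)}
All 4 vertices on the smaller side are matched.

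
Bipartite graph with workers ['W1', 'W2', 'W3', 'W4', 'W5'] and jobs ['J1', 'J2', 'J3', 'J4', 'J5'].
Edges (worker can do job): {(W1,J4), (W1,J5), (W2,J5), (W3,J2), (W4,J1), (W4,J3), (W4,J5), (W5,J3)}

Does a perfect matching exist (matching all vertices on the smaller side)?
Yes, perfect matching exists (size 5)

Perfect matching: {(W1,J4), (W2,J5), (W3,J2), (W4,J1), (W5,J3)}
All 5 vertices on the smaller side are matched.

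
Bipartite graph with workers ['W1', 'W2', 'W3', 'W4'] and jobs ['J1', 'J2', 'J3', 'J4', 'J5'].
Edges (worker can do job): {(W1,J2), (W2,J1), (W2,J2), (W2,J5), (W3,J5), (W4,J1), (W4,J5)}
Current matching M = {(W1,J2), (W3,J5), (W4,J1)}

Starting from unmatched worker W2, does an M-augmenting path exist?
No augmenting path from W2

Alternating search from W2 reaches jobs: {J1, J2, J5}.
Every reachable job is already matched in M, and following those matched edges back to workers exposes no further unvisited jobs.
No M-augmenting path from W2 exists.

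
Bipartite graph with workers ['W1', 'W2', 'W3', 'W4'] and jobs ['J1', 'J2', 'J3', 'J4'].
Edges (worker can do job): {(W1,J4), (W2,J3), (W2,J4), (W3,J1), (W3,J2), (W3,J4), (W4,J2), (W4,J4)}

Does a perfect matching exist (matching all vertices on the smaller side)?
Yes, perfect matching exists (size 4)

Perfect matching: {(W1,J4), (W2,J3), (W3,J1), (W4,J2)}
All 4 vertices on the smaller side are matched.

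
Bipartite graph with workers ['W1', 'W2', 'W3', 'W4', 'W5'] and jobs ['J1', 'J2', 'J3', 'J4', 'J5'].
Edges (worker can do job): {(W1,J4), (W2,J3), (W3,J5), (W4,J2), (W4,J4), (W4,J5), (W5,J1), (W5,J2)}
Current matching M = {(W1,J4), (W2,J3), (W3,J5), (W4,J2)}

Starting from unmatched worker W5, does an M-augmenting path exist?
Yes: W5 → J1

An M-augmenting path alternates non-matching / matching edges, starting and ending at unmatched vertices.
Path: W5 → J1
(J1 is unmatched in M, so the path is augmenting.)
Flipping edges along this path would increase |M| from 4 to 5.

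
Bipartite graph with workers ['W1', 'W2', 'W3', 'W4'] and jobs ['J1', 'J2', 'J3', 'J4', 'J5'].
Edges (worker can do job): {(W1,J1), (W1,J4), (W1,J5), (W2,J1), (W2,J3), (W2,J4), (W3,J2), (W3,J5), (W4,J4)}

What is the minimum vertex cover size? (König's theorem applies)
Minimum vertex cover size = 4

By König's theorem: in bipartite graphs,
min vertex cover = max matching = 4

Maximum matching has size 4, so minimum vertex cover also has size 4.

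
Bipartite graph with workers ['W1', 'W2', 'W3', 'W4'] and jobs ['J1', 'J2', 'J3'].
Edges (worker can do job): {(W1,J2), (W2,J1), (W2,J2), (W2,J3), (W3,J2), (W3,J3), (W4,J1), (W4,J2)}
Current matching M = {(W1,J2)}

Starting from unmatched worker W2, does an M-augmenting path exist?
Yes: W2 → J3

An M-augmenting path alternates non-matching / matching edges, starting and ending at unmatched vertices.
Path: W2 → J3
(J3 is unmatched in M, so the path is augmenting.)
Flipping edges along this path would increase |M| from 1 to 2.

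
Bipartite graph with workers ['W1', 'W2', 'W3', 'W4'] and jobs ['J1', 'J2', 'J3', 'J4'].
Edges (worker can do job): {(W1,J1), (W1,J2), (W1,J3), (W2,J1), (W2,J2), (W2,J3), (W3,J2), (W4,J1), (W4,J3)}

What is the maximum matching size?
Maximum matching size = 3

Maximum matching: {(W1,J3), (W3,J2), (W4,J1)}
Size: 3

This assigns 3 workers to 3 distinct jobs.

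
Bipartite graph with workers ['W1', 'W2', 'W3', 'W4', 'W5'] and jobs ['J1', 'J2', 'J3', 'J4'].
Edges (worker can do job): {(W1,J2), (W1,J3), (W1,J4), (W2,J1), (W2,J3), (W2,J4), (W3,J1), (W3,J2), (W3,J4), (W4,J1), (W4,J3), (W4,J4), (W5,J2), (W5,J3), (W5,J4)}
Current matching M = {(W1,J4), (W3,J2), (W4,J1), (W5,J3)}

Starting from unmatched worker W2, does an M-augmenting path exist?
No augmenting path from W2

Alternating search from W2 reaches jobs: {J1, J2, J3, J4}.
Every reachable job is already matched in M, and following those matched edges back to workers exposes no further unvisited jobs.
No M-augmenting path from W2 exists.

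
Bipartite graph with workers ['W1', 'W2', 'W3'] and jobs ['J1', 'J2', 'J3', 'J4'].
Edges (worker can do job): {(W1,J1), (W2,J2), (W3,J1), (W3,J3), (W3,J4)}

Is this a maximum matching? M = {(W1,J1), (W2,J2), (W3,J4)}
Yes, size 3 is maximum

Proposed matching has size 3.
Maximum matching size for this graph: 3.

This is a maximum matching.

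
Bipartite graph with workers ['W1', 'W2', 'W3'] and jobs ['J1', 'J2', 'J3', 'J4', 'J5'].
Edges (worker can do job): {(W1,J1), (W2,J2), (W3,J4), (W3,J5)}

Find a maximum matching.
Matching: {(W1,J1), (W2,J2), (W3,J4)}

Maximum matching (size 3):
  W1 → J1
  W2 → J2
  W3 → J4

Each worker is assigned to at most one job, and each job to at most one worker.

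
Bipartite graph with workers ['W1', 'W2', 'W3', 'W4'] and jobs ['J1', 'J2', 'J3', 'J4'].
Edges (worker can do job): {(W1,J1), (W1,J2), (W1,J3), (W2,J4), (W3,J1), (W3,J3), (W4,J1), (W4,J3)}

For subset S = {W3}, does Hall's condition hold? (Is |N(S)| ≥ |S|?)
Yes: |N(S)| = 2, |S| = 1

Subset S = {W3}
Neighbors N(S) = {J1, J3}

|N(S)| = 2, |S| = 1
Hall's condition: |N(S)| ≥ |S| is satisfied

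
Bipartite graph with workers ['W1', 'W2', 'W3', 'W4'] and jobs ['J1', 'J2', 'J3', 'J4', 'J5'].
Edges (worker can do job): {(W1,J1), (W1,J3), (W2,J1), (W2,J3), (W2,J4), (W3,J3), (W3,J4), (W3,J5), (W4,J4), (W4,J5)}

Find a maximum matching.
Matching: {(W1,J1), (W2,J3), (W3,J5), (W4,J4)}

Maximum matching (size 4):
  W1 → J1
  W2 → J3
  W3 → J5
  W4 → J4

Each worker is assigned to at most one job, and each job to at most one worker.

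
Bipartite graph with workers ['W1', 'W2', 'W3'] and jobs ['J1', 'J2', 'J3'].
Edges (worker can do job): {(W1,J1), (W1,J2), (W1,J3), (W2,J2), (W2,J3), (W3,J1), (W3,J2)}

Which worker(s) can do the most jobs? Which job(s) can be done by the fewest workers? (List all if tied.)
Most versatile: W1 (3 jobs); Least covered: J1, J3 (2 workers)

Worker degrees (jobs they can do): W1:3, W2:2, W3:2
Job degrees (workers who can do it): J1:2, J2:3, J3:2

Maximum worker degree is 3, achieved by: W1
Minimum job degree is 2, achieved by: J1, J3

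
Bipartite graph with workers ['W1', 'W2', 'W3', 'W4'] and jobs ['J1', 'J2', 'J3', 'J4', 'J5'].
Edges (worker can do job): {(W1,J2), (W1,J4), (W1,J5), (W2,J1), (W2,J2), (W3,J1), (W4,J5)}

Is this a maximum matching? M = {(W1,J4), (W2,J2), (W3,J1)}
No, size 3 is not maximum

Proposed matching has size 3.
Maximum matching size for this graph: 4.

This is NOT maximum - can be improved to size 4.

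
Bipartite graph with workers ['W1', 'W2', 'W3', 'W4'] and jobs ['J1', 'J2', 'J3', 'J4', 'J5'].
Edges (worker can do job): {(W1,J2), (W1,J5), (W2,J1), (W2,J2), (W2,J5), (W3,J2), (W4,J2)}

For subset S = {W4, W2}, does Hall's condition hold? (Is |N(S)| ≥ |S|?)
Yes: |N(S)| = 3, |S| = 2

Subset S = {W4, W2}
Neighbors N(S) = {J1, J2, J5}

|N(S)| = 3, |S| = 2
Hall's condition: |N(S)| ≥ |S| is satisfied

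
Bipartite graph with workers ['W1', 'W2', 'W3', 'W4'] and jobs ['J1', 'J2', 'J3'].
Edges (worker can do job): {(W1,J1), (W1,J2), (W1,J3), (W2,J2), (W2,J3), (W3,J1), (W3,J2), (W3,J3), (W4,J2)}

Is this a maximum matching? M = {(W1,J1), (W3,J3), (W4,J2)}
Yes, size 3 is maximum

Proposed matching has size 3.
Maximum matching size for this graph: 3.

This is a maximum matching.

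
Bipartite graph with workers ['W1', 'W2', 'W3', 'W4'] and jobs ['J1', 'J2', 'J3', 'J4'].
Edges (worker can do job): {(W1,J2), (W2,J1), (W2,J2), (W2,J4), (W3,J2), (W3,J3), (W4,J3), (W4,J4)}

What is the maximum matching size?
Maximum matching size = 4

Maximum matching: {(W1,J2), (W2,J1), (W3,J3), (W4,J4)}
Size: 4

This assigns 4 workers to 4 distinct jobs.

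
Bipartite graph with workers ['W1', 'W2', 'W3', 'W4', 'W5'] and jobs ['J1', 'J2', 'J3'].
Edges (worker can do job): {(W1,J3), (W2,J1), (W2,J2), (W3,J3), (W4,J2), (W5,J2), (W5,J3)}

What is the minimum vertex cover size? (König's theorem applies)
Minimum vertex cover size = 3

By König's theorem: in bipartite graphs,
min vertex cover = max matching = 3

Maximum matching has size 3, so minimum vertex cover also has size 3.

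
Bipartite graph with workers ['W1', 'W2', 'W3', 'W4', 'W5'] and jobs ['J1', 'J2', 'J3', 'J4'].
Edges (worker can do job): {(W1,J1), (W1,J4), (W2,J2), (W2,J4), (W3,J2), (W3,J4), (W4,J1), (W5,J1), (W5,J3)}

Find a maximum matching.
Matching: {(W2,J2), (W3,J4), (W4,J1), (W5,J3)}

Maximum matching (size 4):
  W2 → J2
  W3 → J4
  W4 → J1
  W5 → J3

Each worker is assigned to at most one job, and each job to at most one worker.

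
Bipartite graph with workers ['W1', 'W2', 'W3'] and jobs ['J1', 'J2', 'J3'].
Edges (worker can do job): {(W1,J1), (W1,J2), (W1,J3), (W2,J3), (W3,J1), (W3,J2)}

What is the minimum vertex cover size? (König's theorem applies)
Minimum vertex cover size = 3

By König's theorem: in bipartite graphs,
min vertex cover = max matching = 3

Maximum matching has size 3, so minimum vertex cover also has size 3.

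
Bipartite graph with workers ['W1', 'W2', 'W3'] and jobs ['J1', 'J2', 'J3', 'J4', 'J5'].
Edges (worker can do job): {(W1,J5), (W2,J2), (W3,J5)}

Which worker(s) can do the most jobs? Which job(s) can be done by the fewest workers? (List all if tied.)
Most versatile: W1, W2, W3 (1 jobs); Least covered: J1, J3, J4 (0 workers)

Worker degrees (jobs they can do): W1:1, W2:1, W3:1
Job degrees (workers who can do it): J1:0, J2:1, J3:0, J4:0, J5:2

Maximum worker degree is 1, achieved by: W1, W2, W3
Minimum job degree is 0, achieved by: J1, J3, J4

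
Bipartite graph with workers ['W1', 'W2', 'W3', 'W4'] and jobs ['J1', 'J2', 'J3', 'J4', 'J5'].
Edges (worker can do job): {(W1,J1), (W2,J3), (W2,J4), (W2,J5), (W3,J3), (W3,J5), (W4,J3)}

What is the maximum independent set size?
Maximum independent set = 5

By König's theorem:
- Min vertex cover = Max matching = 4
- Max independent set = Total vertices - Min vertex cover
- Max independent set = 9 - 4 = 5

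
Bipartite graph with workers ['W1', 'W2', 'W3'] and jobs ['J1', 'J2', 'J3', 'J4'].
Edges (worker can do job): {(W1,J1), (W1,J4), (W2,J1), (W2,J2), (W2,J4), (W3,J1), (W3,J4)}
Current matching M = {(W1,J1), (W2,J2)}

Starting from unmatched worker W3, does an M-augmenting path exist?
Yes: W3 → J4

An M-augmenting path alternates non-matching / matching edges, starting and ending at unmatched vertices.
Path: W3 → J4
(J4 is unmatched in M, so the path is augmenting.)
Flipping edges along this path would increase |M| from 2 to 3.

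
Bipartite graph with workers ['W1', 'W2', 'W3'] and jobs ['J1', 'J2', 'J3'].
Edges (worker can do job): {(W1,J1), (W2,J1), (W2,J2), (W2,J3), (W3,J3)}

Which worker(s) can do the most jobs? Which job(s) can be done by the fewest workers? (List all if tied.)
Most versatile: W2 (3 jobs); Least covered: J2 (1 workers)

Worker degrees (jobs they can do): W1:1, W2:3, W3:1
Job degrees (workers who can do it): J1:2, J2:1, J3:2

Maximum worker degree is 3, achieved by: W2
Minimum job degree is 1, achieved by: J2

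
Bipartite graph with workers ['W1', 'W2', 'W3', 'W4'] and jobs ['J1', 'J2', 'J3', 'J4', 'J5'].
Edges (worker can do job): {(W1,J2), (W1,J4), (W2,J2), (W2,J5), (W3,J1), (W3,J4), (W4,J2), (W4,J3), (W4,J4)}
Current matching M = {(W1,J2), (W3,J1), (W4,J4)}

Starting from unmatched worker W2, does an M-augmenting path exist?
Yes: W2 → J5

An M-augmenting path alternates non-matching / matching edges, starting and ending at unmatched vertices.
Path: W2 → J5
(J5 is unmatched in M, so the path is augmenting.)
Flipping edges along this path would increase |M| from 3 to 4.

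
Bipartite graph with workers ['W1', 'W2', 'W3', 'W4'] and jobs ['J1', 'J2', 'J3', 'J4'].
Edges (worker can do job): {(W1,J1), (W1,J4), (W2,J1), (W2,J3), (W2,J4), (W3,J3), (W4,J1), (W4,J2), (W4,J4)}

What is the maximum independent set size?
Maximum independent set = 4

By König's theorem:
- Min vertex cover = Max matching = 4
- Max independent set = Total vertices - Min vertex cover
- Max independent set = 8 - 4 = 4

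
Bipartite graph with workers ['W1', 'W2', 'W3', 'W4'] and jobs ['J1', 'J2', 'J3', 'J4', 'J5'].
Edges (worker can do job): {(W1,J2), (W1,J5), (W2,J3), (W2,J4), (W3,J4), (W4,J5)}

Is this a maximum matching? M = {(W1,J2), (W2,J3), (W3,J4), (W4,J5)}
Yes, size 4 is maximum

Proposed matching has size 4.
Maximum matching size for this graph: 4.

This is a maximum matching.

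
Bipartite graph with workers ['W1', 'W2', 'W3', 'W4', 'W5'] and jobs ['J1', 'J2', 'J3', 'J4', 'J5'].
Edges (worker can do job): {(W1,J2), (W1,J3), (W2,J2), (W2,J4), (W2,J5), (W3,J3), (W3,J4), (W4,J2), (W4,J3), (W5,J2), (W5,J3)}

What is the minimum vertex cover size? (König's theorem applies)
Minimum vertex cover size = 4

By König's theorem: in bipartite graphs,
min vertex cover = max matching = 4

Maximum matching has size 4, so minimum vertex cover also has size 4.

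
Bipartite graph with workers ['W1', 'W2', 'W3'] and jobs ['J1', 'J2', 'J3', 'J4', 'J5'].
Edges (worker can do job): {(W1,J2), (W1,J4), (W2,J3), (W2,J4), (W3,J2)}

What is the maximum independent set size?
Maximum independent set = 5

By König's theorem:
- Min vertex cover = Max matching = 3
- Max independent set = Total vertices - Min vertex cover
- Max independent set = 8 - 3 = 5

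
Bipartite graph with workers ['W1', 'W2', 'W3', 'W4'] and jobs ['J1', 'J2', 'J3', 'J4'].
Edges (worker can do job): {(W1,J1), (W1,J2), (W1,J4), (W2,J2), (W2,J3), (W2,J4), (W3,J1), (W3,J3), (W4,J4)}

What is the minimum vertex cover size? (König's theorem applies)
Minimum vertex cover size = 4

By König's theorem: in bipartite graphs,
min vertex cover = max matching = 4

Maximum matching has size 4, so minimum vertex cover also has size 4.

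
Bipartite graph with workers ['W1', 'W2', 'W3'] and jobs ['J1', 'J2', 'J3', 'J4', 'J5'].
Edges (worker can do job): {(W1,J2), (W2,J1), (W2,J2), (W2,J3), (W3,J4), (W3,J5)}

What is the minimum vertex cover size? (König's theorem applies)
Minimum vertex cover size = 3

By König's theorem: in bipartite graphs,
min vertex cover = max matching = 3

Maximum matching has size 3, so minimum vertex cover also has size 3.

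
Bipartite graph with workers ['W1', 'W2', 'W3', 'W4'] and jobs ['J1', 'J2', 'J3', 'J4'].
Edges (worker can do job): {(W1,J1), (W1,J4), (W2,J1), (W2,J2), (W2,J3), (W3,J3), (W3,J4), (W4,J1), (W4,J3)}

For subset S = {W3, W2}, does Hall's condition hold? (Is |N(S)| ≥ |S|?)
Yes: |N(S)| = 4, |S| = 2

Subset S = {W3, W2}
Neighbors N(S) = {J1, J2, J3, J4}

|N(S)| = 4, |S| = 2
Hall's condition: |N(S)| ≥ |S| is satisfied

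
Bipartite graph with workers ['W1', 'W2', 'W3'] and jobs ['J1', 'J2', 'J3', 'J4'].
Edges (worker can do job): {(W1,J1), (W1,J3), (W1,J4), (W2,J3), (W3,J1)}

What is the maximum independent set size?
Maximum independent set = 4

By König's theorem:
- Min vertex cover = Max matching = 3
- Max independent set = Total vertices - Min vertex cover
- Max independent set = 7 - 3 = 4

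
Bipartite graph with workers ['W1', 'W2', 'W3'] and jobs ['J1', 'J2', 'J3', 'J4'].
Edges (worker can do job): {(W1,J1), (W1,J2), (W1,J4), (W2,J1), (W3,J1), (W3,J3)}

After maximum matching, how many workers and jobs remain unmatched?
Unmatched: 0 workers, 1 jobs

Maximum matching size: 3
Workers: 3 total, 3 matched, 0 unmatched
Jobs: 4 total, 3 matched, 1 unmatched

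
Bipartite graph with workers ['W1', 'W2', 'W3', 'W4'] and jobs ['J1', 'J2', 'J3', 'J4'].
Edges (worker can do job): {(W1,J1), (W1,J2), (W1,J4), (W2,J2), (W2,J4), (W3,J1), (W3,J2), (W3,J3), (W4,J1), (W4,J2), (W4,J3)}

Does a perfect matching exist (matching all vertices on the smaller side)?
Yes, perfect matching exists (size 4)

Perfect matching: {(W1,J4), (W2,J2), (W3,J1), (W4,J3)}
All 4 vertices on the smaller side are matched.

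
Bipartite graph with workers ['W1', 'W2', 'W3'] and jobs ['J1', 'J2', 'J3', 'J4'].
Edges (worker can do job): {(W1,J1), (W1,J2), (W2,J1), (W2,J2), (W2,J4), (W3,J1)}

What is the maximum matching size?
Maximum matching size = 3

Maximum matching: {(W1,J2), (W2,J4), (W3,J1)}
Size: 3

This assigns 3 workers to 3 distinct jobs.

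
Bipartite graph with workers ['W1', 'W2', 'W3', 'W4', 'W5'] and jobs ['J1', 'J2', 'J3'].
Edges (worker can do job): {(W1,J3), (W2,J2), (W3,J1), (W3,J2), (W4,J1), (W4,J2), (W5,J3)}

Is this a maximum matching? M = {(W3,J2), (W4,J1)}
No, size 2 is not maximum

Proposed matching has size 2.
Maximum matching size for this graph: 3.

This is NOT maximum - can be improved to size 3.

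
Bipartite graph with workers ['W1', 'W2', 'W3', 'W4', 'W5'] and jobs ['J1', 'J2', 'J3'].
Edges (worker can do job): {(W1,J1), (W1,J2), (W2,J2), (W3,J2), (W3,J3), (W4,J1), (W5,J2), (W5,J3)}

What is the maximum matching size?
Maximum matching size = 3

Maximum matching: {(W3,J2), (W4,J1), (W5,J3)}
Size: 3

This assigns 3 workers to 3 distinct jobs.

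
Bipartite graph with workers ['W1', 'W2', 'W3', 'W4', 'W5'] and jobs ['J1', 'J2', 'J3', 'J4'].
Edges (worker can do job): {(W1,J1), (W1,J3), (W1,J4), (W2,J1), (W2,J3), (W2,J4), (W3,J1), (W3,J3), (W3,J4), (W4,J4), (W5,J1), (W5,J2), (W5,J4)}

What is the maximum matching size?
Maximum matching size = 4

Maximum matching: {(W1,J3), (W2,J1), (W3,J4), (W5,J2)}
Size: 4

This assigns 4 workers to 4 distinct jobs.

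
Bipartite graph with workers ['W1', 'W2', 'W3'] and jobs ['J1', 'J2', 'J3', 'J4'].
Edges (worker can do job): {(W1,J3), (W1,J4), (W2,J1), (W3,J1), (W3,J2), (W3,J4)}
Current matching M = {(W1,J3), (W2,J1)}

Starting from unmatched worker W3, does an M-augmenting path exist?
Yes: W3 → J2

An M-augmenting path alternates non-matching / matching edges, starting and ending at unmatched vertices.
Path: W3 → J2
(J2 is unmatched in M, so the path is augmenting.)
Flipping edges along this path would increase |M| from 2 to 3.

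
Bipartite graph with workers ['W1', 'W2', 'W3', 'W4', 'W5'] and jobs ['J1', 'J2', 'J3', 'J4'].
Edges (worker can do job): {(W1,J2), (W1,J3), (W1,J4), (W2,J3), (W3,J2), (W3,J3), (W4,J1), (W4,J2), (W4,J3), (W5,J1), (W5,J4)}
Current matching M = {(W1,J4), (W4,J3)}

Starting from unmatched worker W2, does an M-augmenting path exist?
Yes: W2 → J3 → W4 → J1

An M-augmenting path alternates non-matching / matching edges, starting and ending at unmatched vertices.
Path: W2 → J3 → W4 → J1
(J1 is unmatched in M, so the path is augmenting.)
Flipping edges along this path would increase |M| from 2 to 3.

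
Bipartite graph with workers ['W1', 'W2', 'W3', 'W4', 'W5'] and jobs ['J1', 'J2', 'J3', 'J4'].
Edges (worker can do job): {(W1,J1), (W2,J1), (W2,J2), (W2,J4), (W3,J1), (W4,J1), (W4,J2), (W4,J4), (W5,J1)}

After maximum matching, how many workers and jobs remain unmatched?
Unmatched: 2 workers, 1 jobs

Maximum matching size: 3
Workers: 5 total, 3 matched, 2 unmatched
Jobs: 4 total, 3 matched, 1 unmatched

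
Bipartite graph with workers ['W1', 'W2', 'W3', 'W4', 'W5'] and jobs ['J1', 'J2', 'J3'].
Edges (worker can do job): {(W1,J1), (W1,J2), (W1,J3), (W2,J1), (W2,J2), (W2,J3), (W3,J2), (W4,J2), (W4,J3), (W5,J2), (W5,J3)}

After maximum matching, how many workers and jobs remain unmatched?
Unmatched: 2 workers, 0 jobs

Maximum matching size: 3
Workers: 5 total, 3 matched, 2 unmatched
Jobs: 3 total, 3 matched, 0 unmatched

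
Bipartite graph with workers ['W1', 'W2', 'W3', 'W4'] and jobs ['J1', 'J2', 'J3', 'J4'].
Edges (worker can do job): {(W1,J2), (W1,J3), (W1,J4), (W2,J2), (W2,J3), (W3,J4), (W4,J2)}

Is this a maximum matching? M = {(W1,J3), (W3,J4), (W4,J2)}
Yes, size 3 is maximum

Proposed matching has size 3.
Maximum matching size for this graph: 3.

This is a maximum matching.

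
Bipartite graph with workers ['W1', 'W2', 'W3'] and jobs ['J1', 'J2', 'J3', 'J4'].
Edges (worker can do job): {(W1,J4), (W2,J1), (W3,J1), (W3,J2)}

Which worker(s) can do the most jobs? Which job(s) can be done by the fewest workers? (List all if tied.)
Most versatile: W3 (2 jobs); Least covered: J3 (0 workers)

Worker degrees (jobs they can do): W1:1, W2:1, W3:2
Job degrees (workers who can do it): J1:2, J2:1, J3:0, J4:1

Maximum worker degree is 2, achieved by: W3
Minimum job degree is 0, achieved by: J3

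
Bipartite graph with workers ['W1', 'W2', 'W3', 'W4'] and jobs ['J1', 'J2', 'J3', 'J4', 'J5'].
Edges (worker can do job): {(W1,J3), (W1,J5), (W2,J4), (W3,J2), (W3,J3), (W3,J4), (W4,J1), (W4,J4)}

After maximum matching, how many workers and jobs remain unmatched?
Unmatched: 0 workers, 1 jobs

Maximum matching size: 4
Workers: 4 total, 4 matched, 0 unmatched
Jobs: 5 total, 4 matched, 1 unmatched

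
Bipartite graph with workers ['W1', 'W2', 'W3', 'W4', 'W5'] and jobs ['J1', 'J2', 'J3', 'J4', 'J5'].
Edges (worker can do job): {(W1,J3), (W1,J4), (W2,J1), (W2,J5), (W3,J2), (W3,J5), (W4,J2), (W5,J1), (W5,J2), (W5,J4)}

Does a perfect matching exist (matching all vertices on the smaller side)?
Yes, perfect matching exists (size 5)

Perfect matching: {(W1,J3), (W2,J1), (W3,J5), (W4,J2), (W5,J4)}
All 5 vertices on the smaller side are matched.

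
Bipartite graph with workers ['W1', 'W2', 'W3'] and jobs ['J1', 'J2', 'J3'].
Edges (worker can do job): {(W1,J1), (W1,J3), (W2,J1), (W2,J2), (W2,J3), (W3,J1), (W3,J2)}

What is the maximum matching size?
Maximum matching size = 3

Maximum matching: {(W1,J3), (W2,J2), (W3,J1)}
Size: 3

This assigns 3 workers to 3 distinct jobs.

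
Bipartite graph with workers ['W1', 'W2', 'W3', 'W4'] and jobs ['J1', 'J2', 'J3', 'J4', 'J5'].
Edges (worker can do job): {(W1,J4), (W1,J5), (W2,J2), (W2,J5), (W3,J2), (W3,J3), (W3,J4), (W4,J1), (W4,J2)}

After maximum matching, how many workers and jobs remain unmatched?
Unmatched: 0 workers, 1 jobs

Maximum matching size: 4
Workers: 4 total, 4 matched, 0 unmatched
Jobs: 5 total, 4 matched, 1 unmatched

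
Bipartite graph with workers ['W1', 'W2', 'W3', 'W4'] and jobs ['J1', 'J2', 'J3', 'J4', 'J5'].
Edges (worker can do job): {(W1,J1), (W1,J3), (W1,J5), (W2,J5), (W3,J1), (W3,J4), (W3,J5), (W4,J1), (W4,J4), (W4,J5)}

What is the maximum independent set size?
Maximum independent set = 5

By König's theorem:
- Min vertex cover = Max matching = 4
- Max independent set = Total vertices - Min vertex cover
- Max independent set = 9 - 4 = 5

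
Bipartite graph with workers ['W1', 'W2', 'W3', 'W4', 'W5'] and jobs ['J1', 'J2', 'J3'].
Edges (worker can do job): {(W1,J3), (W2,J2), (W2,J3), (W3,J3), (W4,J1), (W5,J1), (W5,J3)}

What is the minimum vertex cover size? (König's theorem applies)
Minimum vertex cover size = 3

By König's theorem: in bipartite graphs,
min vertex cover = max matching = 3

Maximum matching has size 3, so minimum vertex cover also has size 3.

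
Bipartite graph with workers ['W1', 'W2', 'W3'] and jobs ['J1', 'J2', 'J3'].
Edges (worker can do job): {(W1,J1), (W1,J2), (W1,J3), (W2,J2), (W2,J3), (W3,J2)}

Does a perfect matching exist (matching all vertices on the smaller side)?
Yes, perfect matching exists (size 3)

Perfect matching: {(W1,J1), (W2,J3), (W3,J2)}
All 3 vertices on the smaller side are matched.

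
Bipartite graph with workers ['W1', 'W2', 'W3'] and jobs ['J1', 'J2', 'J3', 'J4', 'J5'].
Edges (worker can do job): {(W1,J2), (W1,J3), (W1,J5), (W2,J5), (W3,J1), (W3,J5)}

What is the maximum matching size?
Maximum matching size = 3

Maximum matching: {(W1,J3), (W2,J5), (W3,J1)}
Size: 3

This assigns 3 workers to 3 distinct jobs.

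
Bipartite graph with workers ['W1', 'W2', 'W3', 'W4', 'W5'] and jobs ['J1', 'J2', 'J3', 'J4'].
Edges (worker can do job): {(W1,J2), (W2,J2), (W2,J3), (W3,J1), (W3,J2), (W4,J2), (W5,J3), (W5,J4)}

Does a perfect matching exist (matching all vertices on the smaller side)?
Yes, perfect matching exists (size 4)

Perfect matching: {(W2,J3), (W3,J1), (W4,J2), (W5,J4)}
All 4 vertices on the smaller side are matched.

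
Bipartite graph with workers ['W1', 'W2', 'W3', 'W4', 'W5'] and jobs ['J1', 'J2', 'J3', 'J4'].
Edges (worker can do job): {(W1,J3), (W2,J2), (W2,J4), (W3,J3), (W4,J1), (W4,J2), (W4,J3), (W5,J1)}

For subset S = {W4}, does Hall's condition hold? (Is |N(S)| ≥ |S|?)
Yes: |N(S)| = 3, |S| = 1

Subset S = {W4}
Neighbors N(S) = {J1, J2, J3}

|N(S)| = 3, |S| = 1
Hall's condition: |N(S)| ≥ |S| is satisfied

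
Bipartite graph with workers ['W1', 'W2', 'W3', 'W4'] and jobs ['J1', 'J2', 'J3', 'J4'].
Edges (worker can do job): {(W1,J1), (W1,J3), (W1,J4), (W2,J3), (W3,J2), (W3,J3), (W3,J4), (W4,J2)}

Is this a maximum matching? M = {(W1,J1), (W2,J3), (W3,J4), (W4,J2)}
Yes, size 4 is maximum

Proposed matching has size 4.
Maximum matching size for this graph: 4.

This is a maximum matching.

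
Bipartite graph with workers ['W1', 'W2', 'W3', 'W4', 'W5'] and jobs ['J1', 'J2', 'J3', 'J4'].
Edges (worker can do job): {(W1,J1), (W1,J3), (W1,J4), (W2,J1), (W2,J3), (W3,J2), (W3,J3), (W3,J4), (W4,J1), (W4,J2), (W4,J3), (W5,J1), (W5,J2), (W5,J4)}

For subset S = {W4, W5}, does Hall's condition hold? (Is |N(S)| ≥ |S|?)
Yes: |N(S)| = 4, |S| = 2

Subset S = {W4, W5}
Neighbors N(S) = {J1, J2, J3, J4}

|N(S)| = 4, |S| = 2
Hall's condition: |N(S)| ≥ |S| is satisfied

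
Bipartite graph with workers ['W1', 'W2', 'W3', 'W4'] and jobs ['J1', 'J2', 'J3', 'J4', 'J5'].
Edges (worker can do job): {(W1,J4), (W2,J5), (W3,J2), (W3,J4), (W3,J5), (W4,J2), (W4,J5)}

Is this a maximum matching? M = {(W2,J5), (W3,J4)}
No, size 2 is not maximum

Proposed matching has size 2.
Maximum matching size for this graph: 3.

This is NOT maximum - can be improved to size 3.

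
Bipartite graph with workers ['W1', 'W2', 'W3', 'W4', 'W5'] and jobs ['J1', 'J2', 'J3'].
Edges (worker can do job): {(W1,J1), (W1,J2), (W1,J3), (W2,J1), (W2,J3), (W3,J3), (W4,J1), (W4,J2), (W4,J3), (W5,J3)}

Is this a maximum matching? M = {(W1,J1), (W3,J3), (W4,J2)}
Yes, size 3 is maximum

Proposed matching has size 3.
Maximum matching size for this graph: 3.

This is a maximum matching.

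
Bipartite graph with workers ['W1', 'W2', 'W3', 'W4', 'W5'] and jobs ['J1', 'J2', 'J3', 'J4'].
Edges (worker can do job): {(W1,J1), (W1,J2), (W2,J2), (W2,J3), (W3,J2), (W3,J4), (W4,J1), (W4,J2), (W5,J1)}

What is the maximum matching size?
Maximum matching size = 4

Maximum matching: {(W2,J3), (W3,J4), (W4,J2), (W5,J1)}
Size: 4

This assigns 4 workers to 4 distinct jobs.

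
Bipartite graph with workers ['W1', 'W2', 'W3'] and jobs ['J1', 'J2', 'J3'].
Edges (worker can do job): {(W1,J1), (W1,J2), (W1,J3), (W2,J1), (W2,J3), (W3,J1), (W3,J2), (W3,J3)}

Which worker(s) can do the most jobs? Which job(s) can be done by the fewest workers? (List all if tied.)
Most versatile: W1, W3 (3 jobs); Least covered: J2 (2 workers)

Worker degrees (jobs they can do): W1:3, W2:2, W3:3
Job degrees (workers who can do it): J1:3, J2:2, J3:3

Maximum worker degree is 3, achieved by: W1, W3
Minimum job degree is 2, achieved by: J2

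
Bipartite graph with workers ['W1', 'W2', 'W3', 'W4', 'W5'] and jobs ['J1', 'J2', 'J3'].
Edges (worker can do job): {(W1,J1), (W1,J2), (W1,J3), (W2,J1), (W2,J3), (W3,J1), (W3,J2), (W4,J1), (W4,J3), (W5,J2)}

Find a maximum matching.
Matching: {(W3,J1), (W4,J3), (W5,J2)}

Maximum matching (size 3):
  W3 → J1
  W4 → J3
  W5 → J2

Each worker is assigned to at most one job, and each job to at most one worker.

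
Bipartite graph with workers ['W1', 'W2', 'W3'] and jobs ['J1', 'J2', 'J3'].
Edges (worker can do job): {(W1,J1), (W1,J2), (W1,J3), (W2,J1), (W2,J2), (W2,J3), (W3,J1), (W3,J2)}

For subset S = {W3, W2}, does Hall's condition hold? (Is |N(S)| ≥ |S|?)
Yes: |N(S)| = 3, |S| = 2

Subset S = {W3, W2}
Neighbors N(S) = {J1, J2, J3}

|N(S)| = 3, |S| = 2
Hall's condition: |N(S)| ≥ |S| is satisfied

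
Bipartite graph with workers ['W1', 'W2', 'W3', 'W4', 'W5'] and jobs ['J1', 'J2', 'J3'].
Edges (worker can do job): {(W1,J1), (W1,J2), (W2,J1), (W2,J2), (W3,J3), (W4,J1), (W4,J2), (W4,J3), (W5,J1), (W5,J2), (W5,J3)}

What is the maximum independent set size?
Maximum independent set = 5

By König's theorem:
- Min vertex cover = Max matching = 3
- Max independent set = Total vertices - Min vertex cover
- Max independent set = 8 - 3 = 5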